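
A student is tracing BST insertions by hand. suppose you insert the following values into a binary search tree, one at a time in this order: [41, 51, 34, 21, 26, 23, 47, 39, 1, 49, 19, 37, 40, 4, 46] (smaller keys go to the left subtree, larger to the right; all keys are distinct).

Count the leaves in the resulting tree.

6

41: root
51: right child of 41 (depth 1)
34: left child of 41 (depth 1)
21: left child of 34 (depth 2)
26: right child of 21 (depth 3)
23: left child of 26 (depth 4)
47: left child of 51 (depth 2)
39: right child of 34 (depth 2)
1: left child of 21 (depth 3)
49: right child of 47 (depth 3)
19: right child of 1 (depth 4)
37: left child of 39 (depth 3)
40: right child of 39 (depth 3)
4: left child of 19 (depth 5)
46: left child of 47 (depth 3)

Leaves: 4, 23, 37, 40, 46, 49 — 6 in total.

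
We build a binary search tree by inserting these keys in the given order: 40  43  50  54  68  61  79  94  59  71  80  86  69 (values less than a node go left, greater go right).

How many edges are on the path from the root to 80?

7

40: root
43: right child of 40 (depth 1)
50: right child of 43 (depth 2)
54: right child of 50 (depth 3)
68: right child of 54 (depth 4)
61: left child of 68 (depth 5)
79: right child of 68 (depth 5)
94: right child of 79 (depth 6)
59: left child of 61 (depth 6)
71: left child of 79 (depth 6)
80: left child of 94 (depth 7)
86: right child of 80 (depth 8)
69: left child of 71 (depth 7)

Path to 80: 40 → 43 → 50 → 54 → 68 → 79 → 94 → 80, which is 7 edges.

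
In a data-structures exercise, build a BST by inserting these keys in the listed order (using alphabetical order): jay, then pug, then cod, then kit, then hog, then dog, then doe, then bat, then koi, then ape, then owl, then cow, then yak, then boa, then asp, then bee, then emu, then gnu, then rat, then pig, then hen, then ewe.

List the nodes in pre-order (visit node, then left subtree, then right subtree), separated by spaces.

jay: root
pug: right child of jay (depth 1)
cod: left child of jay (depth 1)
kit: left child of pug (depth 2)
hog: right child of cod (depth 2)
dog: left child of hog (depth 3)
doe: left child of dog (depth 4)
bat: left child of cod (depth 2)
koi: right child of kit (depth 3)
ape: left child of bat (depth 3)
owl: right child of koi (depth 4)
cow: left child of doe (depth 5)
yak: right child of pug (depth 2)
boa: right child of bat (depth 3)
asp: right child of ape (depth 4)
bee: left child of boa (depth 4)
emu: right child of dog (depth 4)
gnu: right child of emu (depth 5)
rat: left child of yak (depth 3)
pig: right child of owl (depth 5)
hen: right child of gnu (depth 6)
ewe: left child of gnu (depth 6)

jay cod bat ape asp boa bee hog dog doe cow emu gnu ewe hen pug kit koi owl pig yak rat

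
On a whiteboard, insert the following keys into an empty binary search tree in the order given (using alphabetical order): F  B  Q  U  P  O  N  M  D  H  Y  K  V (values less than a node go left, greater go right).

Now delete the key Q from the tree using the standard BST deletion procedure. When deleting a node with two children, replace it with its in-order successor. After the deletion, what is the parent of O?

Insert F: tree is empty, so F becomes the root.
Insert B: B < F → go left. Place as left child of F.
Insert Q: Q > F → go right. Place as right child of F.
Insert U: U > F → go right; U > Q → go right. Place as right child of Q.
Insert P: P > F → go right; P < Q → go left. Place as left child of Q.
Insert O: O > F → go right; O < Q → go left; O < P → go left. Place as left child of P.
Insert N: N > F → go right; N < Q → go left; N < P → go left; N < O → go left. Place as left child of O.
Insert M: M > F → go right; M < Q → go left; M < P → go left; M < O → go left; M < N → go left. Place as left child of N.
Insert D: D < F → go left; D > B → go right. Place as right child of B.
Insert H: H > F → go right; H < Q → go left; H < P → go left; H < O → go left; H < N → go left; H < M → go left. Place as left child of M.
Insert Y: Y > F → go right; Y > Q → go right; Y > U → go right. Place as right child of U.
Insert K: K > F → go right; K < Q → go left; K < P → go left; K < O → go left; K < N → go left; K < M → go left; K > H → go right. Place as right child of H.
Insert V: V > F → go right; V > Q → go right; V > U → go right; V < Y → go left. Place as left child of Y.

Delete Q (two children — replace with in-order successor).
After deletion, O's parent is P.

P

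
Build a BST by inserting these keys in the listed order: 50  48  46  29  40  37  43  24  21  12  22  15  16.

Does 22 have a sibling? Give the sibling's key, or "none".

Resulting structure (node: left, right):
  50: L=48, R=–
  48: L=46, R=–
  46: L=29, R=–
  29: L=24, R=40
  40: L=37, R=43
  37: L=–, R=–
  43: L=–, R=–
  24: L=21, R=–
  21: L=12, R=22
  12: L=–, R=15
  22: L=–, R=–
  15: L=–, R=16
  16: L=–, R=–

22's parent is 21; the other child of 21 is 12.

12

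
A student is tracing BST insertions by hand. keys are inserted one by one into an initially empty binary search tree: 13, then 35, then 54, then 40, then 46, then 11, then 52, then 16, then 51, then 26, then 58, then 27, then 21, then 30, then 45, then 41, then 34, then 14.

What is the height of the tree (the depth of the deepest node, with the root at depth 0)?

6

13: root
35: right child of 13 (depth 1)
54: right child of 35 (depth 2)
40: left child of 54 (depth 3)
46: right child of 40 (depth 4)
11: left child of 13 (depth 1)
52: right child of 46 (depth 5)
16: left child of 35 (depth 2)
51: left child of 52 (depth 6)
26: right child of 16 (depth 3)
58: right child of 54 (depth 3)
27: right child of 26 (depth 4)
21: left child of 26 (depth 4)
30: right child of 27 (depth 5)
45: left child of 46 (depth 5)
41: left child of 45 (depth 6)
34: right child of 30 (depth 6)
14: left child of 16 (depth 3)

The deepest node is 51 at depth 6.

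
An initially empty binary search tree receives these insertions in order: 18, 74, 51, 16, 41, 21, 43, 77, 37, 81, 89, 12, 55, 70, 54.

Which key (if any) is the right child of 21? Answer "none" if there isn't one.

37

18: root
74: right child of 18 (depth 1)
51: left child of 74 (depth 2)
16: left child of 18 (depth 1)
41: left child of 51 (depth 3)
21: left child of 41 (depth 4)
43: right child of 41 (depth 4)
77: right child of 74 (depth 2)
37: right child of 21 (depth 5)
81: right child of 77 (depth 3)
89: right child of 81 (depth 4)
12: left child of 16 (depth 2)
55: right child of 51 (depth 3)
70: right child of 55 (depth 4)
54: left child of 55 (depth 4)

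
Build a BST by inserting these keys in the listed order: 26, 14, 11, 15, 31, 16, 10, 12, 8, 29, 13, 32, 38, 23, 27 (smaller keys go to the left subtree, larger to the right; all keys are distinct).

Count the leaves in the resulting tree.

Insert 26: tree is empty, so 26 becomes the root.
Insert 14: 14 < 26 → go left. Place as left child of 26.
Insert 11: 11 < 26 → go left; 11 < 14 → go left. Place as left child of 14.
Insert 15: 15 < 26 → go left; 15 > 14 → go right. Place as right child of 14.
Insert 31: 31 > 26 → go right. Place as right child of 26.
Insert 16: 16 < 26 → go left; 16 > 14 → go right; 16 > 15 → go right. Place as right child of 15.
Insert 10: 10 < 26 → go left; 10 < 14 → go left; 10 < 11 → go left. Place as left child of 11.
Insert 12: 12 < 26 → go left; 12 < 14 → go left; 12 > 11 → go right. Place as right child of 11.
Insert 8: 8 < 26 → go left; 8 < 14 → go left; 8 < 11 → go left; 8 < 10 → go left. Place as left child of 10.
Insert 29: 29 > 26 → go right; 29 < 31 → go left. Place as left child of 31.
Insert 13: 13 < 26 → go left; 13 < 14 → go left; 13 > 11 → go right; 13 > 12 → go right. Place as right child of 12.
Insert 32: 32 > 26 → go right; 32 > 31 → go right. Place as right child of 31.
Insert 38: 38 > 26 → go right; 38 > 31 → go right; 38 > 32 → go right. Place as right child of 32.
Insert 23: 23 < 26 → go left; 23 > 14 → go right; 23 > 15 → go right; 23 > 16 → go right. Place as right child of 16.
Insert 27: 27 > 26 → go right; 27 < 31 → go left; 27 < 29 → go left. Place as left child of 29.

Leaves: 8, 13, 23, 27, 38 — 5 in total.

5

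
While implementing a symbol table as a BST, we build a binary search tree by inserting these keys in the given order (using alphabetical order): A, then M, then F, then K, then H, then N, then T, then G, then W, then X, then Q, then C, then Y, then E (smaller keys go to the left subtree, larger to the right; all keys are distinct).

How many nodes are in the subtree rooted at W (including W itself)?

A: root
M: right child of A (depth 1)
F: left child of M (depth 2)
K: right child of F (depth 3)
H: left child of K (depth 4)
N: right child of M (depth 2)
T: right child of N (depth 3)
G: left child of H (depth 5)
W: right child of T (depth 4)
X: right child of W (depth 5)
Q: left child of T (depth 4)
C: left child of F (depth 3)
Y: right child of X (depth 6)
E: right child of C (depth 4)

Subtree rooted at W contains: W, X, Y — 3 nodes.

3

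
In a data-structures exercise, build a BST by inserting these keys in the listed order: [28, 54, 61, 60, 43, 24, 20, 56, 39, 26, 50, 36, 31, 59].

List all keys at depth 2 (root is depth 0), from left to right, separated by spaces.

20 26 43 61

28: root
54: right child of 28 (depth 1)
61: right child of 54 (depth 2)
60: left child of 61 (depth 3)
43: left child of 54 (depth 2)
24: left child of 28 (depth 1)
20: left child of 24 (depth 2)
56: left child of 60 (depth 4)
39: left child of 43 (depth 3)
26: right child of 24 (depth 2)
50: right child of 43 (depth 3)
36: left child of 39 (depth 4)
31: left child of 36 (depth 5)
59: right child of 56 (depth 5)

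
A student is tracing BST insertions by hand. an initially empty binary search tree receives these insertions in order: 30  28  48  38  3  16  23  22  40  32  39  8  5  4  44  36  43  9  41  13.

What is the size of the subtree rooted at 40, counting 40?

30: root
28: left child of 30 (depth 1)
48: right child of 30 (depth 1)
38: left child of 48 (depth 2)
3: left child of 28 (depth 2)
16: right child of 3 (depth 3)
23: right child of 16 (depth 4)
22: left child of 23 (depth 5)
40: right child of 38 (depth 3)
32: left child of 38 (depth 3)
39: left child of 40 (depth 4)
8: left child of 16 (depth 4)
5: left child of 8 (depth 5)
4: left child of 5 (depth 6)
44: right child of 40 (depth 4)
36: right child of 32 (depth 4)
43: left child of 44 (depth 5)
9: right child of 8 (depth 5)
41: left child of 43 (depth 6)
13: right child of 9 (depth 6)

Subtree rooted at 40 contains: 40, 39, 44, 43, 41 — 5 nodes.

5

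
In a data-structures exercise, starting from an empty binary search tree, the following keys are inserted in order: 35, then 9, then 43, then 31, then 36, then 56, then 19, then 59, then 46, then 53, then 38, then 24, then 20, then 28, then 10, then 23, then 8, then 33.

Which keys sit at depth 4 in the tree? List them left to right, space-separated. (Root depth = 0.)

Insert 35: tree is empty, so 35 becomes the root.
Insert 9: 9 < 35 → go left. Place as left child of 35.
Insert 43: 43 > 35 → go right. Place as right child of 35.
Insert 31: 31 < 35 → go left; 31 > 9 → go right. Place as right child of 9.
Insert 36: 36 > 35 → go right; 36 < 43 → go left. Place as left child of 43.
Insert 56: 56 > 35 → go right; 56 > 43 → go right. Place as right child of 43.
Insert 19: 19 < 35 → go left; 19 > 9 → go right; 19 < 31 → go left. Place as left child of 31.
Insert 59: 59 > 35 → go right; 59 > 43 → go right; 59 > 56 → go right. Place as right child of 56.
Insert 46: 46 > 35 → go right; 46 > 43 → go right; 46 < 56 → go left. Place as left child of 56.
Insert 53: 53 > 35 → go right; 53 > 43 → go right; 53 < 56 → go left; 53 > 46 → go right. Place as right child of 46.
Insert 38: 38 > 35 → go right; 38 < 43 → go left; 38 > 36 → go right. Place as right child of 36.
Insert 24: 24 < 35 → go left; 24 > 9 → go right; 24 < 31 → go left; 24 > 19 → go right. Place as right child of 19.
Insert 20: 20 < 35 → go left; 20 > 9 → go right; 20 < 31 → go left; 20 > 19 → go right; 20 < 24 → go left. Place as left child of 24.
Insert 28: 28 < 35 → go left; 28 > 9 → go right; 28 < 31 → go left; 28 > 19 → go right; 28 > 24 → go right. Place as right child of 24.
Insert 10: 10 < 35 → go left; 10 > 9 → go right; 10 < 31 → go left; 10 < 19 → go left. Place as left child of 19.
Insert 23: 23 < 35 → go left; 23 > 9 → go right; 23 < 31 → go left; 23 > 19 → go right; 23 < 24 → go left; 23 > 20 → go right. Place as right child of 20.
Insert 8: 8 < 35 → go left; 8 < 9 → go left. Place as left child of 9.
Insert 33: 33 < 35 → go left; 33 > 9 → go right; 33 > 31 → go right. Place as right child of 31.

10 24 53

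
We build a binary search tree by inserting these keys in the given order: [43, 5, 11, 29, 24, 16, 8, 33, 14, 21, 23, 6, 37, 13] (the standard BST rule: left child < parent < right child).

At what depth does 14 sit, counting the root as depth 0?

6

Resulting structure (node: left, right):
  43: L=5, R=–
  5: L=–, R=11
  11: L=8, R=29
  29: L=24, R=33
  24: L=16, R=–
  16: L=14, R=21
  8: L=6, R=–
  33: L=–, R=37
  14: L=13, R=–
  21: L=–, R=23
  23: L=–, R=–
  6: L=–, R=–
  37: L=–, R=–
  13: L=–, R=–

Path to 14: 43 → 5 → 11 → 29 → 24 → 16 → 14, which is 6 edges.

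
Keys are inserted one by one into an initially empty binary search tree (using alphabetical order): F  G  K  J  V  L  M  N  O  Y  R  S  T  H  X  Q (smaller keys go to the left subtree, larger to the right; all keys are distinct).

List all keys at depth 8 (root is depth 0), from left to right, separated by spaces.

R

F: root
G: right child of F (depth 1)
K: right child of G (depth 2)
J: left child of K (depth 3)
V: right child of K (depth 3)
L: left child of V (depth 4)
M: right child of L (depth 5)
N: right child of M (depth 6)
O: right child of N (depth 7)
Y: right child of V (depth 4)
R: right child of O (depth 8)
S: right child of R (depth 9)
T: right child of S (depth 10)
H: left child of J (depth 4)
X: left child of Y (depth 5)
Q: left child of R (depth 9)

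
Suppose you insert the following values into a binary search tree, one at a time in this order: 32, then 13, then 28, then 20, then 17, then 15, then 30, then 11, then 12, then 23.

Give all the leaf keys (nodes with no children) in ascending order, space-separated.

12 15 23 30

Insert 32: tree is empty, so 32 becomes the root.
Insert 13: 13 < 32 → go left. Place as left child of 32.
Insert 28: 28 < 32 → go left; 28 > 13 → go right. Place as right child of 13.
Insert 20: 20 < 32 → go left; 20 > 13 → go right; 20 < 28 → go left. Place as left child of 28.
Insert 17: 17 < 32 → go left; 17 > 13 → go right; 17 < 28 → go left; 17 < 20 → go left. Place as left child of 20.
Insert 15: 15 < 32 → go left; 15 > 13 → go right; 15 < 28 → go left; 15 < 20 → go left; 15 < 17 → go left. Place as left child of 17.
Insert 30: 30 < 32 → go left; 30 > 13 → go right; 30 > 28 → go right. Place as right child of 28.
Insert 11: 11 < 32 → go left; 11 < 13 → go left. Place as left child of 13.
Insert 12: 12 < 32 → go left; 12 < 13 → go left; 12 > 11 → go right. Place as right child of 11.
Insert 23: 23 < 32 → go left; 23 > 13 → go right; 23 < 28 → go left; 23 > 20 → go right. Place as right child of 20.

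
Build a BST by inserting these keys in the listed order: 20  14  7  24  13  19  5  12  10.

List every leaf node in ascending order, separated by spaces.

20: root
14: left child of 20 (depth 1)
7: left child of 14 (depth 2)
24: right child of 20 (depth 1)
13: right child of 7 (depth 3)
19: right child of 14 (depth 2)
5: left child of 7 (depth 3)
12: left child of 13 (depth 4)
10: left child of 12 (depth 5)

5 10 19 24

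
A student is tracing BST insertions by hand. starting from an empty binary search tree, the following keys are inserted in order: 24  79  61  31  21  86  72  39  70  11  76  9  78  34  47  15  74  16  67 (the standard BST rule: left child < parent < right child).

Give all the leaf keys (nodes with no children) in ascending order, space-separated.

9 16 34 47 67 74 78 86

Resulting structure (node: left, right):
  24: L=21, R=79
  79: L=61, R=86
  61: L=31, R=72
  31: L=–, R=39
  21: L=11, R=–
  86: L=–, R=–
  72: L=70, R=76
  39: L=34, R=47
  70: L=67, R=–
  11: L=9, R=15
  76: L=74, R=78
  9: L=–, R=–
  78: L=–, R=–
  34: L=–, R=–
  47: L=–, R=–
  15: L=–, R=16
  74: L=–, R=–
  16: L=–, R=–
  67: L=–, R=–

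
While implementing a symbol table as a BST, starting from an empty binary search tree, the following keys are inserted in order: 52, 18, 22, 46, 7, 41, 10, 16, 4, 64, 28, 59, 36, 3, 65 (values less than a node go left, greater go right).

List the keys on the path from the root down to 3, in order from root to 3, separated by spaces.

52 18 7 4 3

52: root
18: left child of 52 (depth 1)
22: right child of 18 (depth 2)
46: right child of 22 (depth 3)
7: left child of 18 (depth 2)
41: left child of 46 (depth 4)
10: right child of 7 (depth 3)
16: right child of 10 (depth 4)
4: left child of 7 (depth 3)
64: right child of 52 (depth 1)
28: left child of 41 (depth 5)
59: left child of 64 (depth 2)
36: right child of 28 (depth 6)
3: left child of 4 (depth 4)
65: right child of 64 (depth 2)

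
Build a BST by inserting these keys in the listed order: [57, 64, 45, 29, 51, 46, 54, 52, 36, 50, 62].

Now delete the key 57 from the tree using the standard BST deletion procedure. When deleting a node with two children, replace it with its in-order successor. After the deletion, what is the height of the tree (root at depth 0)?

Insert 57: tree is empty, so 57 becomes the root.
Insert 64: 64 > 57 → go right. Place as right child of 57.
Insert 45: 45 < 57 → go left. Place as left child of 57.
Insert 29: 29 < 57 → go left; 29 < 45 → go left. Place as left child of 45.
Insert 51: 51 < 57 → go left; 51 > 45 → go right. Place as right child of 45.
Insert 46: 46 < 57 → go left; 46 > 45 → go right; 46 < 51 → go left. Place as left child of 51.
Insert 54: 54 < 57 → go left; 54 > 45 → go right; 54 > 51 → go right. Place as right child of 51.
Insert 52: 52 < 57 → go left; 52 > 45 → go right; 52 > 51 → go right; 52 < 54 → go left. Place as left child of 54.
Insert 36: 36 < 57 → go left; 36 < 45 → go left; 36 > 29 → go right. Place as right child of 29.
Insert 50: 50 < 57 → go left; 50 > 45 → go right; 50 < 51 → go left; 50 > 46 → go right. Place as right child of 46.
Insert 62: 62 > 57 → go right; 62 < 64 → go left. Place as left child of 64.

Delete 57 (two children — replace with in-order successor).
After deletion, deepest node is 52 at depth 4.

4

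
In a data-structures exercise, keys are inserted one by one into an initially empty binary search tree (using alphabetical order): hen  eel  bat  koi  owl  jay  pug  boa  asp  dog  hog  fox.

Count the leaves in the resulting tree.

5

hen: root
eel: left child of hen (depth 1)
bat: left child of eel (depth 2)
koi: right child of hen (depth 1)
owl: right child of koi (depth 2)
jay: left child of koi (depth 2)
pug: right child of owl (depth 3)
boa: right child of bat (depth 3)
asp: left child of bat (depth 3)
dog: right child of boa (depth 4)
hog: left child of jay (depth 3)
fox: right child of eel (depth 2)

Leaves: asp, dog, fox, hog, pug — 5 in total.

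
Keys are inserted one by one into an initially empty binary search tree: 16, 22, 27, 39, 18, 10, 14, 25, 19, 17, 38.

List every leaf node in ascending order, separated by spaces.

16: root
22: right child of 16 (depth 1)
27: right child of 22 (depth 2)
39: right child of 27 (depth 3)
18: left child of 22 (depth 2)
10: left child of 16 (depth 1)
14: right child of 10 (depth 2)
25: left child of 27 (depth 3)
19: right child of 18 (depth 3)
17: left child of 18 (depth 3)
38: left child of 39 (depth 4)

14 17 19 25 38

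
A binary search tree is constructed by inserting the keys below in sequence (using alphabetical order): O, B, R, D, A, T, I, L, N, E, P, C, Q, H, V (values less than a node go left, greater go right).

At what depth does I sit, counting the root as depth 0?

Insert O: tree is empty, so O becomes the root.
Insert B: B < O → go left. Place as left child of O.
Insert R: R > O → go right. Place as right child of O.
Insert D: D < O → go left; D > B → go right. Place as right child of B.
Insert A: A < O → go left; A < B → go left. Place as left child of B.
Insert T: T > O → go right; T > R → go right. Place as right child of R.
Insert I: I < O → go left; I > B → go right; I > D → go right. Place as right child of D.
Insert L: L < O → go left; L > B → go right; L > D → go right; L > I → go right. Place as right child of I.
Insert N: N < O → go left; N > B → go right; N > D → go right; N > I → go right; N > L → go right. Place as right child of L.
Insert E: E < O → go left; E > B → go right; E > D → go right; E < I → go left. Place as left child of I.
Insert P: P > O → go right; P < R → go left. Place as left child of R.
Insert C: C < O → go left; C > B → go right; C < D → go left. Place as left child of D.
Insert Q: Q > O → go right; Q < R → go left; Q > P → go right. Place as right child of P.
Insert H: H < O → go left; H > B → go right; H > D → go right; H < I → go left; H > E → go right. Place as right child of E.
Insert V: V > O → go right; V > R → go right; V > T → go right. Place as right child of T.

Path to I: O → B → D → I, which is 3 edges.

3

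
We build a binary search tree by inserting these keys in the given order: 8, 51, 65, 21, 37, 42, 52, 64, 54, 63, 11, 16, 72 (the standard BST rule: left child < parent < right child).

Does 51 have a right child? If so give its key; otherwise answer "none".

65

Insert 8: tree is empty, so 8 becomes the root.
Insert 51: 51 > 8 → go right. Place as right child of 8.
Insert 65: 65 > 8 → go right; 65 > 51 → go right. Place as right child of 51.
Insert 21: 21 > 8 → go right; 21 < 51 → go left. Place as left child of 51.
Insert 37: 37 > 8 → go right; 37 < 51 → go left; 37 > 21 → go right. Place as right child of 21.
Insert 42: 42 > 8 → go right; 42 < 51 → go left; 42 > 21 → go right; 42 > 37 → go right. Place as right child of 37.
Insert 52: 52 > 8 → go right; 52 > 51 → go right; 52 < 65 → go left. Place as left child of 65.
Insert 64: 64 > 8 → go right; 64 > 51 → go right; 64 < 65 → go left; 64 > 52 → go right. Place as right child of 52.
Insert 54: 54 > 8 → go right; 54 > 51 → go right; 54 < 65 → go left; 54 > 52 → go right; 54 < 64 → go left. Place as left child of 64.
Insert 63: 63 > 8 → go right; 63 > 51 → go right; 63 < 65 → go left; 63 > 52 → go right; 63 < 64 → go left; 63 > 54 → go right. Place as right child of 54.
Insert 11: 11 > 8 → go right; 11 < 51 → go left; 11 < 21 → go left. Place as left child of 21.
Insert 16: 16 > 8 → go right; 16 < 51 → go left; 16 < 21 → go left; 16 > 11 → go right. Place as right child of 11.
Insert 72: 72 > 8 → go right; 72 > 51 → go right; 72 > 65 → go right. Place as right child of 65.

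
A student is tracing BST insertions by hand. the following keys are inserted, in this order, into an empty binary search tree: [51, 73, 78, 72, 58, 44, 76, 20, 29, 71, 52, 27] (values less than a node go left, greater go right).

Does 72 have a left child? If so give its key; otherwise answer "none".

58

Insert 51: tree is empty, so 51 becomes the root.
Insert 73: 73 > 51 → go right. Place as right child of 51.
Insert 78: 78 > 51 → go right; 78 > 73 → go right. Place as right child of 73.
Insert 72: 72 > 51 → go right; 72 < 73 → go left. Place as left child of 73.
Insert 58: 58 > 51 → go right; 58 < 73 → go left; 58 < 72 → go left. Place as left child of 72.
Insert 44: 44 < 51 → go left. Place as left child of 51.
Insert 76: 76 > 51 → go right; 76 > 73 → go right; 76 < 78 → go left. Place as left child of 78.
Insert 20: 20 < 51 → go left; 20 < 44 → go left. Place as left child of 44.
Insert 29: 29 < 51 → go left; 29 < 44 → go left; 29 > 20 → go right. Place as right child of 20.
Insert 71: 71 > 51 → go right; 71 < 73 → go left; 71 < 72 → go left; 71 > 58 → go right. Place as right child of 58.
Insert 52: 52 > 51 → go right; 52 < 73 → go left; 52 < 72 → go left; 52 < 58 → go left. Place as left child of 58.
Insert 27: 27 < 51 → go left; 27 < 44 → go left; 27 > 20 → go right; 27 < 29 → go left. Place as left child of 29.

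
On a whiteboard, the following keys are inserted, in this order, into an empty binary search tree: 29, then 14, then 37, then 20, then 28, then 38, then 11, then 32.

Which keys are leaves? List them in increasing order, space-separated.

Insert 29: tree is empty, so 29 becomes the root.
Insert 14: 14 < 29 → go left. Place as left child of 29.
Insert 37: 37 > 29 → go right. Place as right child of 29.
Insert 20: 20 < 29 → go left; 20 > 14 → go right. Place as right child of 14.
Insert 28: 28 < 29 → go left; 28 > 14 → go right; 28 > 20 → go right. Place as right child of 20.
Insert 38: 38 > 29 → go right; 38 > 37 → go right. Place as right child of 37.
Insert 11: 11 < 29 → go left; 11 < 14 → go left. Place as left child of 14.
Insert 32: 32 > 29 → go right; 32 < 37 → go left. Place as left child of 37.

11 28 32 38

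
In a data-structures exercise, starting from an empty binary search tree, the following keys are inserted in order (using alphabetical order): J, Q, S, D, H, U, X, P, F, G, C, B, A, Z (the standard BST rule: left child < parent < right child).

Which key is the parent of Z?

X

Insert J: tree is empty, so J becomes the root.
Insert Q: Q > J → go right. Place as right child of J.
Insert S: S > J → go right; S > Q → go right. Place as right child of Q.
Insert D: D < J → go left. Place as left child of J.
Insert H: H < J → go left; H > D → go right. Place as right child of D.
Insert U: U > J → go right; U > Q → go right; U > S → go right. Place as right child of S.
Insert X: X > J → go right; X > Q → go right; X > S → go right; X > U → go right. Place as right child of U.
Insert P: P > J → go right; P < Q → go left. Place as left child of Q.
Insert F: F < J → go left; F > D → go right; F < H → go left. Place as left child of H.
Insert G: G < J → go left; G > D → go right; G < H → go left; G > F → go right. Place as right child of F.
Insert C: C < J → go left; C < D → go left. Place as left child of D.
Insert B: B < J → go left; B < D → go left; B < C → go left. Place as left child of C.
Insert A: A < J → go left; A < D → go left; A < C → go left; A < B → go left. Place as left child of B.
Insert Z: Z > J → go right; Z > Q → go right; Z > S → go right; Z > U → go right; Z > X → go right. Place as right child of X.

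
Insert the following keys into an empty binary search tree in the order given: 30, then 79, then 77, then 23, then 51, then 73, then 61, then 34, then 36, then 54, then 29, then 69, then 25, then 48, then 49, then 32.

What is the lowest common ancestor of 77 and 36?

30: root
79: right child of 30 (depth 1)
77: left child of 79 (depth 2)
23: left child of 30 (depth 1)
51: left child of 77 (depth 3)
73: right child of 51 (depth 4)
61: left child of 73 (depth 5)
34: left child of 51 (depth 4)
36: right child of 34 (depth 5)
54: left child of 61 (depth 6)
29: right child of 23 (depth 2)
69: right child of 61 (depth 6)
25: left child of 29 (depth 3)
48: right child of 36 (depth 6)
49: right child of 48 (depth 7)
32: left child of 34 (depth 5)

Path to 77: 30 → 79 → 77
Path to 36: 30 → 79 → 77 → 51 → 34 → 36
77 lies on both paths and is an ancestor of the other node.

77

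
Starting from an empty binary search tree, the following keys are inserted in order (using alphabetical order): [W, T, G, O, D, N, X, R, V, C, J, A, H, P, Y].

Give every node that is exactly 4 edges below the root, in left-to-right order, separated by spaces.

C N R

Resulting structure (node: left, right):
  W: L=T, R=X
  T: L=G, R=V
  G: L=D, R=O
  O: L=N, R=R
  D: L=C, R=–
  N: L=J, R=–
  X: L=–, R=Y
  R: L=P, R=–
  V: L=–, R=–
  C: L=A, R=–
  J: L=H, R=–
  A: L=–, R=–
  H: L=–, R=–
  P: L=–, R=–
  Y: L=–, R=–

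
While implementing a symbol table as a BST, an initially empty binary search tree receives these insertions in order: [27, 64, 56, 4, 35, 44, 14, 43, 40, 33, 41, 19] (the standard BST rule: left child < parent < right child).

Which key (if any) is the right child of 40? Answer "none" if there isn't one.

41

Resulting structure (node: left, right):
  27: L=4, R=64
  64: L=56, R=–
  56: L=35, R=–
  4: L=–, R=14
  35: L=33, R=44
  44: L=43, R=–
  14: L=–, R=19
  43: L=40, R=–
  40: L=–, R=41
  33: L=–, R=–
  41: L=–, R=–
  19: L=–, R=–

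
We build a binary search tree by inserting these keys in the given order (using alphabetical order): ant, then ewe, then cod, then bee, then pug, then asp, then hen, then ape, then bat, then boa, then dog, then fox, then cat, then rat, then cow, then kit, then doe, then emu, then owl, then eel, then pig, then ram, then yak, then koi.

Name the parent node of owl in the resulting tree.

Insert ant: tree is empty, so ant becomes the root.
Insert ewe: ewe > ant → go right. Place as right child of ant.
Insert cod: cod > ant → go right; cod < ewe → go left. Place as left child of ewe.
Insert bee: bee > ant → go right; bee < ewe → go left; bee < cod → go left. Place as left child of cod.
Insert pug: pug > ant → go right; pug > ewe → go right. Place as right child of ewe.
Insert asp: asp > ant → go right; asp < ewe → go left; asp < cod → go left; asp < bee → go left. Place as left child of bee.
Insert hen: hen > ant → go right; hen > ewe → go right; hen < pug → go left. Place as left child of pug.
Insert ape: ape > ant → go right; ape < ewe → go left; ape < cod → go left; ape < bee → go left; ape < asp → go left. Place as left child of asp.
Insert bat: bat > ant → go right; bat < ewe → go left; bat < cod → go left; bat < bee → go left; bat > asp → go right. Place as right child of asp.
Insert boa: boa > ant → go right; boa < ewe → go left; boa < cod → go left; boa > bee → go right. Place as right child of bee.
Insert dog: dog > ant → go right; dog < ewe → go left; dog > cod → go right. Place as right child of cod.
Insert fox: fox > ant → go right; fox > ewe → go right; fox < pug → go left; fox < hen → go left. Place as left child of hen.
Insert cat: cat > ant → go right; cat < ewe → go left; cat < cod → go left; cat > bee → go right; cat > boa → go right. Place as right child of boa.
Insert rat: rat > ant → go right; rat > ewe → go right; rat > pug → go right. Place as right child of pug.
Insert cow: cow > ant → go right; cow < ewe → go left; cow > cod → go right; cow < dog → go left. Place as left child of dog.
Insert kit: kit > ant → go right; kit > ewe → go right; kit < pug → go left; kit > hen → go right. Place as right child of hen.
Insert doe: doe > ant → go right; doe < ewe → go left; doe > cod → go right; doe < dog → go left; doe > cow → go right. Place as right child of cow.
Insert emu: emu > ant → go right; emu < ewe → go left; emu > cod → go right; emu > dog → go right. Place as right child of dog.
Insert owl: owl > ant → go right; owl > ewe → go right; owl < pug → go left; owl > hen → go right; owl > kit → go right. Place as right child of kit.
Insert eel: eel > ant → go right; eel < ewe → go left; eel > cod → go right; eel > dog → go right; eel < emu → go left. Place as left child of emu.
Insert pig: pig > ant → go right; pig > ewe → go right; pig < pug → go left; pig > hen → go right; pig > kit → go right; pig > owl → go right. Place as right child of owl.
Insert ram: ram > ant → go right; ram > ewe → go right; ram > pug → go right; ram < rat → go left. Place as left child of rat.
Insert yak: yak > ant → go right; yak > ewe → go right; yak > pug → go right; yak > rat → go right. Place as right child of rat.
Insert koi: koi > ant → go right; koi > ewe → go right; koi < pug → go left; koi > hen → go right; koi > kit → go right; koi < owl → go left. Place as left child of owl.

kit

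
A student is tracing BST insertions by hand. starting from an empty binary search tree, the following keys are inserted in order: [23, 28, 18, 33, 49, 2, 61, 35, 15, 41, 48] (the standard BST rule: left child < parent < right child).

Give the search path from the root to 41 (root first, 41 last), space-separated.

Insert 23: tree is empty, so 23 becomes the root.
Insert 28: 28 > 23 → go right. Place as right child of 23.
Insert 18: 18 < 23 → go left. Place as left child of 23.
Insert 33: 33 > 23 → go right; 33 > 28 → go right. Place as right child of 28.
Insert 49: 49 > 23 → go right; 49 > 28 → go right; 49 > 33 → go right. Place as right child of 33.
Insert 2: 2 < 23 → go left; 2 < 18 → go left. Place as left child of 18.
Insert 61: 61 > 23 → go right; 61 > 28 → go right; 61 > 33 → go right; 61 > 49 → go right. Place as right child of 49.
Insert 35: 35 > 23 → go right; 35 > 28 → go right; 35 > 33 → go right; 35 < 49 → go left. Place as left child of 49.
Insert 15: 15 < 23 → go left; 15 < 18 → go left; 15 > 2 → go right. Place as right child of 2.
Insert 41: 41 > 23 → go right; 41 > 28 → go right; 41 > 33 → go right; 41 < 49 → go left; 41 > 35 → go right. Place as right child of 35.
Insert 48: 48 > 23 → go right; 48 > 28 → go right; 48 > 33 → go right; 48 < 49 → go left; 48 > 35 → go right; 48 > 41 → go right. Place as right child of 41.

23 28 33 49 35 41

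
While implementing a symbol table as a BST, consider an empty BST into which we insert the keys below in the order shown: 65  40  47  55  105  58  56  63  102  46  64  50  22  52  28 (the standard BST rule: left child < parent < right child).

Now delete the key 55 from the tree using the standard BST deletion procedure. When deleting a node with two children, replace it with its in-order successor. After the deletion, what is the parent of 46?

47

Resulting structure (node: left, right):
  65: L=40, R=105
  40: L=22, R=47
  47: L=46, R=55
  55: L=50, R=58
  105: L=102, R=–
  58: L=56, R=63
  56: L=–, R=–
  63: L=–, R=64
  102: L=–, R=–
  46: L=–, R=–
  64: L=–, R=–
  50: L=–, R=52
  22: L=–, R=28
  52: L=–, R=–
  28: L=–, R=–

Delete 55 (two children — replace with in-order successor).
After deletion, 46's parent is 47.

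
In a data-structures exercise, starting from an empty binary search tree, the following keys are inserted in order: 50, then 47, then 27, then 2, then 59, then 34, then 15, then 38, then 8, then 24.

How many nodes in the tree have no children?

Insert 50: tree is empty, so 50 becomes the root.
Insert 47: 47 < 50 → go left. Place as left child of 50.
Insert 27: 27 < 50 → go left; 27 < 47 → go left. Place as left child of 47.
Insert 2: 2 < 50 → go left; 2 < 47 → go left; 2 < 27 → go left. Place as left child of 27.
Insert 59: 59 > 50 → go right. Place as right child of 50.
Insert 34: 34 < 50 → go left; 34 < 47 → go left; 34 > 27 → go right. Place as right child of 27.
Insert 15: 15 < 50 → go left; 15 < 47 → go left; 15 < 27 → go left; 15 > 2 → go right. Place as right child of 2.
Insert 38: 38 < 50 → go left; 38 < 47 → go left; 38 > 27 → go right; 38 > 34 → go right. Place as right child of 34.
Insert 8: 8 < 50 → go left; 8 < 47 → go left; 8 < 27 → go left; 8 > 2 → go right; 8 < 15 → go left. Place as left child of 15.
Insert 24: 24 < 50 → go left; 24 < 47 → go left; 24 < 27 → go left; 24 > 2 → go right; 24 > 15 → go right. Place as right child of 15.

Leaves: 8, 24, 38, 59 — 4 in total.

4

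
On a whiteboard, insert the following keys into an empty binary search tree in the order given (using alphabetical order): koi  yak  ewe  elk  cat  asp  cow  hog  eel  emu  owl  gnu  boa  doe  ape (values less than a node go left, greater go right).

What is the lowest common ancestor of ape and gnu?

ewe

koi: root
yak: right child of koi (depth 1)
ewe: left child of koi (depth 1)
elk: left child of ewe (depth 2)
cat: left child of elk (depth 3)
asp: left child of cat (depth 4)
cow: right child of cat (depth 4)
hog: right child of ewe (depth 2)
eel: right child of cow (depth 5)
emu: right child of elk (depth 3)
owl: left child of yak (depth 2)
gnu: left child of hog (depth 3)
boa: right child of asp (depth 5)
doe: left child of eel (depth 6)
ape: left child of asp (depth 5)

Path to ape: koi → ewe → elk → cat → asp → ape
Path to gnu: koi → ewe → hog → gnu
The paths share a prefix ending at ewe, then split left and right.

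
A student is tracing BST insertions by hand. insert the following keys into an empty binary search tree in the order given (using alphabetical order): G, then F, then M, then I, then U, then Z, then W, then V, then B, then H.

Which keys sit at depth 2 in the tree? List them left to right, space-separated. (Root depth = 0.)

B I U

G: root
F: left child of G (depth 1)
M: right child of G (depth 1)
I: left child of M (depth 2)
U: right child of M (depth 2)
Z: right child of U (depth 3)
W: left child of Z (depth 4)
V: left child of W (depth 5)
B: left child of F (depth 2)
H: left child of I (depth 3)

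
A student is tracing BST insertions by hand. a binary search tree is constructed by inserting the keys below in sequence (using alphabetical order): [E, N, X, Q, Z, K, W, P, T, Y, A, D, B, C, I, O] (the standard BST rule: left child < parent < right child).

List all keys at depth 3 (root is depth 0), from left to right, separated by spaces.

B I Q Z

E: root
N: right child of E (depth 1)
X: right child of N (depth 2)
Q: left child of X (depth 3)
Z: right child of X (depth 3)
K: left child of N (depth 2)
W: right child of Q (depth 4)
P: left child of Q (depth 4)
T: left child of W (depth 5)
Y: left child of Z (depth 4)
A: left child of E (depth 1)
D: right child of A (depth 2)
B: left child of D (depth 3)
C: right child of B (depth 4)
I: left child of K (depth 3)
O: left child of P (depth 5)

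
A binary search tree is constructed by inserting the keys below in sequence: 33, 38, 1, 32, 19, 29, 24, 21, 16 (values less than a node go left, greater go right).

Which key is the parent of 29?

19

Insert 33: tree is empty, so 33 becomes the root.
Insert 38: 38 > 33 → go right. Place as right child of 33.
Insert 1: 1 < 33 → go left. Place as left child of 33.
Insert 32: 32 < 33 → go left; 32 > 1 → go right. Place as right child of 1.
Insert 19: 19 < 33 → go left; 19 > 1 → go right; 19 < 32 → go left. Place as left child of 32.
Insert 29: 29 < 33 → go left; 29 > 1 → go right; 29 < 32 → go left; 29 > 19 → go right. Place as right child of 19.
Insert 24: 24 < 33 → go left; 24 > 1 → go right; 24 < 32 → go left; 24 > 19 → go right; 24 < 29 → go left. Place as left child of 29.
Insert 21: 21 < 33 → go left; 21 > 1 → go right; 21 < 32 → go left; 21 > 19 → go right; 21 < 29 → go left; 21 < 24 → go left. Place as left child of 24.
Insert 16: 16 < 33 → go left; 16 > 1 → go right; 16 < 32 → go left; 16 < 19 → go left. Place as left child of 19.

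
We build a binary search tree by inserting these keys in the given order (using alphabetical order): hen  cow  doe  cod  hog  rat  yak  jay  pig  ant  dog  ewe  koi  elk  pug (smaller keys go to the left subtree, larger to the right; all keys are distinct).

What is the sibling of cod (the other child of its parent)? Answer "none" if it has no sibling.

doe

hen: root
cow: left child of hen (depth 1)
doe: right child of cow (depth 2)
cod: left child of cow (depth 2)
hog: right child of hen (depth 1)
rat: right child of hog (depth 2)
yak: right child of rat (depth 3)
jay: left child of rat (depth 3)
pig: right child of jay (depth 4)
ant: left child of cod (depth 3)
dog: right child of doe (depth 3)
ewe: right child of dog (depth 4)
koi: left child of pig (depth 5)
elk: left child of ewe (depth 5)
pug: right child of pig (depth 5)

cod's parent is cow; the other child of cow is doe.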